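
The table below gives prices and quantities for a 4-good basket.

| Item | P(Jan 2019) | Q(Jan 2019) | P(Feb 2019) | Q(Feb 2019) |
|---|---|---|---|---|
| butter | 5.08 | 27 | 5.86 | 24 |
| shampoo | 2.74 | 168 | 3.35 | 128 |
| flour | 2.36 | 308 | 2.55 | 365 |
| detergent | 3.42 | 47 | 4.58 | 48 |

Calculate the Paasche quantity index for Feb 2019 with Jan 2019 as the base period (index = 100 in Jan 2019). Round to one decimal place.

Paasche quantity index uses current-period prices as weights.
ΣP(Feb 2019)·Q(Feb 2019) = 5.86×24 + 3.35×128 + 2.55×365 + 4.58×48 = 140.64 + 428.8 + 930.75 + 219.84 = 1720.03
ΣP(Feb 2019)·Q(Jan 2019) = 5.86×27 + 3.35×168 + 2.55×308 + 4.58×47 = 158.22 + 562.8 + 785.4 + 215.26 = 1721.68
Index = 1720.03 / 1721.68 × 100 = 99.9042

99.9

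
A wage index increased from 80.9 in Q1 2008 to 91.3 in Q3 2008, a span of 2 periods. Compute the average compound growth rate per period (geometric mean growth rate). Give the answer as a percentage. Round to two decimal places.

Growth factor = (91.3/80.9)^(1/2) = (1.128554)^(1/2) = 1.062334
Growth rate = 1.062334 − 1 = 0.062334 = 6.2334%

6.23%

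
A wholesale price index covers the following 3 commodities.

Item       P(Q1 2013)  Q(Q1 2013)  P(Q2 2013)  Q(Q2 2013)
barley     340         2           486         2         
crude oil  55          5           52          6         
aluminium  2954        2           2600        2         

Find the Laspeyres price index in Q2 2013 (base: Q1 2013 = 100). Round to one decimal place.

Laspeyres price index uses base-period quantities as weights.
ΣP(Q2 2013)·Q(Q1 2013) = 486×2 + 52×5 + 2600×2 = 972 + 260 + 5200 = 6432
ΣP(Q1 2013)·Q(Q1 2013) = 340×2 + 55×5 + 2954×2 = 680 + 275 + 5908 = 6863
Index = 6432 / 6863 × 100 = 93.7199

93.7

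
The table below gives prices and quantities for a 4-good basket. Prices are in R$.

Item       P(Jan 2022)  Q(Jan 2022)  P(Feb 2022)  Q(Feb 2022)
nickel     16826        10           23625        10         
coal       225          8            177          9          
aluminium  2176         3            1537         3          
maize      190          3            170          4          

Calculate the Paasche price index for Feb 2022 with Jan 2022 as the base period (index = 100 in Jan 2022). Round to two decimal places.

Paasche price index uses current-period quantities as weights.
ΣP(Feb 2022)·Q(Feb 2022) = 23625×10 + 177×9 + 1537×3 + 170×4 = 236250 + 1593 + 4611 + 680 = 243134
ΣP(Jan 2022)·Q(Feb 2022) = 16826×10 + 225×9 + 2176×3 + 190×4 = 168260 + 2025 + 6528 + 760 = 177573
Index = 243134 / 177573 × 100 = 136.9206

136.92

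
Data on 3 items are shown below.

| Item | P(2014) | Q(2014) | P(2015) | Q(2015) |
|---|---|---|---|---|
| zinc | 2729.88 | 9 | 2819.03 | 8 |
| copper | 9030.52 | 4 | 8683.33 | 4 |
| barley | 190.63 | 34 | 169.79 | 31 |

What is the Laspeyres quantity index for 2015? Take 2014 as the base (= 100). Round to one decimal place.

Laspeyres quantity index uses base-period prices as weights.
ΣP(2014)·Q(2015) = 2729.88×8 + 9030.52×4 + 190.63×31 = 21839.04 + 36122.08 + 5909.53 = 63870.65
ΣP(2014)·Q(2014) = 2729.88×9 + 9030.52×4 + 190.63×34 = 24568.92 + 36122.08 + 6481.42 = 67172.42
Index = 63870.65 / 67172.42 × 100 = 95.0846

95.1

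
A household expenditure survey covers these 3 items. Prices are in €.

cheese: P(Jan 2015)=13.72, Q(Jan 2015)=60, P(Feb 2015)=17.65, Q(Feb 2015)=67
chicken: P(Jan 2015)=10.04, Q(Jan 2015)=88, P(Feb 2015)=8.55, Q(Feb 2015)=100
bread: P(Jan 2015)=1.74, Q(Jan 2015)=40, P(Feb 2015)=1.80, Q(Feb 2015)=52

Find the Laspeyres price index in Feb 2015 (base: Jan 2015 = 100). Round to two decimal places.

Laspeyres price index uses base-period quantities as weights.
ΣP(Feb 2015)·Q(Jan 2015) = 17.65×60 + 8.55×88 + 1.80×40 = 1059 + 752.4 + 72 = 1883.4
ΣP(Jan 2015)·Q(Jan 2015) = 13.72×60 + 10.04×88 + 1.74×40 = 823.2 + 883.52 + 69.6 = 1776.32
Index = 1883.4 / 1776.32 × 100 = 106.0282

106.03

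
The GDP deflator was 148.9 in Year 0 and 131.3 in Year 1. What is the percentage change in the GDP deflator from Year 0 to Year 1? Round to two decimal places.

-11.82%

Change = (131.3 − 148.9) / 148.9 × 100
       = -17.6 / 148.9 × 100 = -11.8200%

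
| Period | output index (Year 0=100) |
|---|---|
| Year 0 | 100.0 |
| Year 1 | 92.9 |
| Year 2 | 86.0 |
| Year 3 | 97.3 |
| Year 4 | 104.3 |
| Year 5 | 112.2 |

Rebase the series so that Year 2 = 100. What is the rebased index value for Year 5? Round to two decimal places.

Rebased(Year 5) = 112.2 / 86.0 × 100 = 130.4651

130.47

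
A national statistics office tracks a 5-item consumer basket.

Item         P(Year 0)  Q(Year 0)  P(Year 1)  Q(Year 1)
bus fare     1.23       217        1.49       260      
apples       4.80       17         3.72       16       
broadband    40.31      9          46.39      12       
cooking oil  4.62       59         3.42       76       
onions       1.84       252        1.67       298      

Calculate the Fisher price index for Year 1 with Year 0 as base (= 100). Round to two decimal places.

98.76

Laspeyres component (base-period weights):
ΣP(Year 1)Q(Year 0) = 1.49×217 + 3.72×17 + 46.39×9 + 3.42×59 + 1.67×252 = 323.33 + 63.24 + 417.51 + 201.78 + 420.84 = 1426.7
ΣP(Year 0)Q(Year 0) = 1.23×217 + 4.80×17 + 40.31×9 + 4.62×59 + 1.84×252 = 266.91 + 81.6 + 362.79 + 272.58 + 463.68 = 1447.56
L = 1426.7 / 1447.56 × 100 = 98.5590
Paasche component (current-period weights):
ΣP(Year 1)Q(Year 1) = 1.49×260 + 3.72×16 + 46.39×12 + 3.42×76 + 1.67×298 = 387.4 + 59.52 + 556.68 + 259.92 + 497.66 = 1761.18
ΣP(Year 0)Q(Year 1) = 1.23×260 + 4.80×16 + 40.31×12 + 4.62×76 + 1.84×298 = 319.8 + 76.8 + 483.72 + 351.12 + 548.32 = 1779.76
P = 1761.18 / 1779.76 × 100 = 98.9560
Fisher = √(L × P) = √(98.5590 × 98.9560) = 98.7573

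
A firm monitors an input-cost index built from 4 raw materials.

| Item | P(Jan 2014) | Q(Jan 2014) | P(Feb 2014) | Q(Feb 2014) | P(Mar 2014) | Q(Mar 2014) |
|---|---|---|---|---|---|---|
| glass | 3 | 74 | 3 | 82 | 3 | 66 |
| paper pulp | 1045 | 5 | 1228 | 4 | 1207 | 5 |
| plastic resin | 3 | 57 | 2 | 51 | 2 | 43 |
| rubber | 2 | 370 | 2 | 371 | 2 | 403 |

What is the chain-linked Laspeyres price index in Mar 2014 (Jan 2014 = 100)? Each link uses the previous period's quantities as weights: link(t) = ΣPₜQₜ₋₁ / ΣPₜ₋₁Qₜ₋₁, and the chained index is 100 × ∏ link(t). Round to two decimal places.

Link Jan 2014→Feb 2014:
ΣP(Feb 2014)Q(Jan 2014) = 3×74 + 1228×5 + 2×57 + 2×370 = 222 + 6140 + 114 + 740 = 7216
ΣP(Jan 2014)Q(Jan 2014) = 3×74 + 1045×5 + 3×57 + 2×370 = 222 + 5225 + 171 + 740 = 6358
link = 7216/6358 = 1.134948
Link Feb 2014→Mar 2014:
ΣP(Mar 2014)Q(Feb 2014) = 3×82 + 1207×4 + 2×51 + 2×371 = 246 + 4828 + 102 + 742 = 5918
ΣP(Feb 2014)Q(Feb 2014) = 3×82 + 1228×4 + 2×51 + 2×371 = 246 + 4912 + 102 + 742 = 6002
link = 5918/6002 = 0.986005
Chained index = 100 × 1.134948 × 0.986005 = 111.9064

111.91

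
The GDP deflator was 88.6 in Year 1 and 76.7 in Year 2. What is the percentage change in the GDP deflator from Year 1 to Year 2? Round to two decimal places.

-13.43%

Change = (76.7 − 88.6) / 88.6 × 100
       = -11.9 / 88.6 × 100 = -13.4312%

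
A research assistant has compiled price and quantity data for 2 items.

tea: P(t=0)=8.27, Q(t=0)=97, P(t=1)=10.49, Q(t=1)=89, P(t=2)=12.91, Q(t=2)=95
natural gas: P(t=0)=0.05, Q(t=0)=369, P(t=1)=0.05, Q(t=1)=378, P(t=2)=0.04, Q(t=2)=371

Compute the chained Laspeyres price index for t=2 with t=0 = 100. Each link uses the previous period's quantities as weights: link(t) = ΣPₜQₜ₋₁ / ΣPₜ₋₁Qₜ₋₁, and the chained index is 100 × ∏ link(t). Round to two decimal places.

Link t=0→t=1:
ΣP(t=1)Q(t=0) = 10.49×97 + 0.05×369 = 1017.53 + 18.45 = 1035.98
ΣP(t=0)Q(t=0) = 8.27×97 + 0.05×369 = 802.19 + 18.45 = 820.64
link = 1035.98/820.64 = 1.262405
Link t=1→t=2:
ΣP(t=2)Q(t=1) = 12.91×89 + 0.04×378 = 1148.99 + 15.12 = 1164.11
ΣP(t=1)Q(t=1) = 10.49×89 + 0.05×378 = 933.61 + 18.9 = 952.51
link = 1164.11/952.51 = 1.222150
Chained index = 100 × 1.262405 × 1.222150 = 154.2848

154.28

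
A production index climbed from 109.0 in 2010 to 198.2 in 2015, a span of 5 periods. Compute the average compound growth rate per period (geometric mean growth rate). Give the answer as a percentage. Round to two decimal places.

Growth factor = (198.2/109.0)^(1/5) = (1.818349)^(1/5) = 1.127030
Growth rate = 1.127030 − 1 = 0.127030 = 12.7030%

12.70%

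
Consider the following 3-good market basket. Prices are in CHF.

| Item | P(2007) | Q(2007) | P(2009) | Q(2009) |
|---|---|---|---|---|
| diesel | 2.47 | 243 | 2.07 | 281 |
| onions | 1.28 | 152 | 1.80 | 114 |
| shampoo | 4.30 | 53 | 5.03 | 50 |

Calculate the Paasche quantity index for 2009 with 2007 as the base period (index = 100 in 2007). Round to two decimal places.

Paasche quantity index uses current-period prices as weights.
ΣP(2009)·Q(2009) = 2.07×281 + 1.80×114 + 5.03×50 = 581.67 + 205.2 + 251.5 = 1038.37
ΣP(2009)·Q(2007) = 2.07×243 + 1.80×152 + 5.03×53 = 503.01 + 273.6 + 266.59 = 1043.2
Index = 1038.37 / 1043.2 × 100 = 99.5370

99.54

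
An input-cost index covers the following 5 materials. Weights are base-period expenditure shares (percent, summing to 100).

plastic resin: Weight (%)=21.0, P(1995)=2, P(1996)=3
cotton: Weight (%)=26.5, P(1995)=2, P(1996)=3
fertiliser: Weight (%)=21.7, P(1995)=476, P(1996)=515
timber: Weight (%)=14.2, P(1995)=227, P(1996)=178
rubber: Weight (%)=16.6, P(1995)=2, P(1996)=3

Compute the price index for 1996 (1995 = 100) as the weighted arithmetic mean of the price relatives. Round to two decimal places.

130.76

plastic resin: 21.0 × (3/2) = 21.0 × 1.500000 = 31.5000
cotton: 26.5 × (3/2) = 26.5 × 1.500000 = 39.7500
fertiliser: 21.7 × (515/476) = 21.7 × 1.081933 = 23.4779
timber: 14.2 × (178/227) = 14.2 × 0.784141 = 11.1348
rubber: 16.6 × (3/2) = 16.6 × 1.500000 = 24.9000
Index = Σ wᵢ·(p₁ᵢ/p₀ᵢ) = 31.5000 + 39.7500 + 23.4779 + 11.1348 + 24.9000 = 130.7627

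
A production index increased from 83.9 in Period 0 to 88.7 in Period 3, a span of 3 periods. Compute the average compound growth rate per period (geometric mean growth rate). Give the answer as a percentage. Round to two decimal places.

1.87%

Growth factor = (88.7/83.9)^(1/3) = (1.057211)^(1/3) = 1.018718
Growth rate = 1.018718 − 1 = 0.018718 = 1.8718%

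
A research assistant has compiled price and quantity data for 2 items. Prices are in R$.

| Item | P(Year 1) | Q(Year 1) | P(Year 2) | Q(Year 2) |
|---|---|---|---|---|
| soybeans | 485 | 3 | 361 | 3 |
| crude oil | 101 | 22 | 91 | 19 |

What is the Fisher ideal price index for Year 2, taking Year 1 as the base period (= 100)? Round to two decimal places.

83.62

Laspeyres component (base-period weights):
ΣP(Year 2)Q(Year 1) = 361×3 + 91×22 = 1083 + 2002 = 3085
ΣP(Year 1)Q(Year 1) = 485×3 + 101×22 = 1455 + 2222 = 3677
L = 3085 / 3677 × 100 = 83.8999
Paasche component (current-period weights):
ΣP(Year 2)Q(Year 2) = 361×3 + 91×19 = 1083 + 1729 = 2812
ΣP(Year 1)Q(Year 2) = 485×3 + 101×19 = 1455 + 1919 = 3374
P = 2812 / 3374 × 100 = 83.3432
Fisher = √(L × P) = √(83.8999 × 83.3432) = 83.6211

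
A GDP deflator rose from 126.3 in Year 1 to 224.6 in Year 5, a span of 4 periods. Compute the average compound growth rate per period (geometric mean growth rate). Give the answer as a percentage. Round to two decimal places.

15.48%

Growth factor = (224.6/126.3)^(1/4) = (1.778306)^(1/4) = 1.154786
Growth rate = 1.154786 − 1 = 0.154786 = 15.4786%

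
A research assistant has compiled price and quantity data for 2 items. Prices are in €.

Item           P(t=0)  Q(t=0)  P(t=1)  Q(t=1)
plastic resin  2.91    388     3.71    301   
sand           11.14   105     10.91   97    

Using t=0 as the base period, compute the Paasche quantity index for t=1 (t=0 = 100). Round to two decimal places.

Paasche quantity index uses current-period prices as weights.
ΣP(t=1)·Q(t=1) = 3.71×301 + 10.91×97 = 1116.71 + 1058.27 = 2174.98
ΣP(t=1)·Q(t=0) = 3.71×388 + 10.91×105 = 1439.48 + 1145.55 = 2585.03
Index = 2174.98 / 2585.03 × 100 = 84.1375

84.14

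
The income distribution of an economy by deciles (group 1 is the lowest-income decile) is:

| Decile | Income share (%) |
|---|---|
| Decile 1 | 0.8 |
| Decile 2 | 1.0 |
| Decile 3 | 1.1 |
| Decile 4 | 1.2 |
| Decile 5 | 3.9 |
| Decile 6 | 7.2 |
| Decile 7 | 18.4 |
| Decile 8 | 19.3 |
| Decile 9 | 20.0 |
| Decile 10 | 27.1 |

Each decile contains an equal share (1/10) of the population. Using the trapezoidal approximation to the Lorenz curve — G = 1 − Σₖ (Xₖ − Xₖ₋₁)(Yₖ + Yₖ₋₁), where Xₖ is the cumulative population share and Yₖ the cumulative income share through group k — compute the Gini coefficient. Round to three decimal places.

Cumulative income shares Yₖ: 0.0080, 0.0180, 0.0290, 0.0410, 0.0800, 0.1520, 0.3360, 0.5290, 0.7290, 1.0000
Σ (Xₖ−Xₖ₋₁)(Yₖ+Yₖ₋₁) = (1/10)(0.0080+0.0000) + (1/10)(0.0180+0.0080) + (1/10)(0.0290+0.0180) + (1/10)(0.0410+0.0290) + (1/10)(0.0800+0.0410) + (1/10)(0.1520+0.0800) + (1/10)(0.3360+0.1520) + (1/10)(0.5290+0.3360) + (1/10)(0.7290+0.5290) + (1/10)(1.0000+0.7290)
  = 0.0008 + 0.0026 + 0.0047 + 0.0070 + 0.0121 + 0.0232 + 0.0488 + 0.0865 + 0.1258 + 0.1729 = 0.4844
G = 1 − 0.4844 = 0.5156

0.516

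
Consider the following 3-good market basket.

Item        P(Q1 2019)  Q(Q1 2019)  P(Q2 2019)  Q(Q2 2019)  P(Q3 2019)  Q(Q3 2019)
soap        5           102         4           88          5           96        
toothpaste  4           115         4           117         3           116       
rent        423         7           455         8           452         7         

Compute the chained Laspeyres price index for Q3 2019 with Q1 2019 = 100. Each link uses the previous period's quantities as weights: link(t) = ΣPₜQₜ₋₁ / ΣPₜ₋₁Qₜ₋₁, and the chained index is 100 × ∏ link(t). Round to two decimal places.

Link Q1 2019→Q2 2019:
ΣP(Q2 2019)Q(Q1 2019) = 4×102 + 4×115 + 455×7 = 408 + 460 + 3185 = 4053
ΣP(Q1 2019)Q(Q1 2019) = 5×102 + 4×115 + 423×7 = 510 + 460 + 2961 = 3931
link = 4053/3931 = 1.031035
Link Q2 2019→Q3 2019:
ΣP(Q3 2019)Q(Q2 2019) = 5×88 + 3×117 + 452×8 = 440 + 351 + 3616 = 4407
ΣP(Q2 2019)Q(Q2 2019) = 4×88 + 4×117 + 455×8 = 352 + 468 + 3640 = 4460
link = 4407/4460 = 0.988117
Chained index = 100 × 1.031035 × 0.988117 = 101.8783

101.88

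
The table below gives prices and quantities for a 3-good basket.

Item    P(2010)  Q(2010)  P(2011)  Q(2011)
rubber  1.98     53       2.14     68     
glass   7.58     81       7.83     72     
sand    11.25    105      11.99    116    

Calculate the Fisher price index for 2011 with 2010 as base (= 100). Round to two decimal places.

Laspeyres component (base-period weights):
ΣP(2011)Q(2010) = 2.14×53 + 7.83×81 + 11.99×105 = 113.42 + 634.23 + 1258.95 = 2006.6
ΣP(2010)Q(2010) = 1.98×53 + 7.58×81 + 11.25×105 = 104.94 + 613.98 + 1181.25 = 1900.17
L = 2006.6 / 1900.17 × 100 = 105.6011
Paasche component (current-period weights):
ΣP(2011)Q(2011) = 2.14×68 + 7.83×72 + 11.99×116 = 145.52 + 563.76 + 1390.84 = 2100.12
ΣP(2010)Q(2011) = 1.98×68 + 7.58×72 + 11.25×116 = 134.64 + 545.76 + 1305 = 1985.4
P = 2100.12 / 1985.4 × 100 = 105.7782
Fisher = √(L × P) = √(105.6011 × 105.7782) = 105.6896

105.69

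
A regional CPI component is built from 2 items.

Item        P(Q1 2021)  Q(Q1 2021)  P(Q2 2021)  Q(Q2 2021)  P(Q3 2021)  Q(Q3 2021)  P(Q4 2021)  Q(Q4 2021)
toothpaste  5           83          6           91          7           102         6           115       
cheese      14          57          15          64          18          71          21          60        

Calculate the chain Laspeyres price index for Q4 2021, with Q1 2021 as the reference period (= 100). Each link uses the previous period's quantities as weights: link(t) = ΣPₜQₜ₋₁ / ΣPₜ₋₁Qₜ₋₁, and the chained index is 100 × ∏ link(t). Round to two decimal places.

139.89

Link Q1 2021→Q2 2021:
ΣP(Q2 2021)Q(Q1 2021) = 6×83 + 15×57 = 498 + 855 = 1353
ΣP(Q1 2021)Q(Q1 2021) = 5×83 + 14×57 = 415 + 798 = 1213
link = 1353/1213 = 1.115416
Link Q2 2021→Q3 2021:
ΣP(Q3 2021)Q(Q2 2021) = 7×91 + 18×64 = 637 + 1152 = 1789
ΣP(Q2 2021)Q(Q2 2021) = 6×91 + 15×64 = 546 + 960 = 1506
link = 1789/1506 = 1.187915
Link Q3 2021→Q4 2021:
ΣP(Q4 2021)Q(Q3 2021) = 6×102 + 21×71 = 612 + 1491 = 2103
ΣP(Q3 2021)Q(Q3 2021) = 7×102 + 18×71 = 714 + 1278 = 1992
link = 2103/1992 = 1.055723
Chained index = 100 × 1.115416 × 1.187915 × 1.055723 = 139.8854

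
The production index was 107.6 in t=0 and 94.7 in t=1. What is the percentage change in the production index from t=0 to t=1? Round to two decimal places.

Change = (94.7 − 107.6) / 107.6 × 100
       = -12.9 / 107.6 × 100 = -11.9888%

-11.99%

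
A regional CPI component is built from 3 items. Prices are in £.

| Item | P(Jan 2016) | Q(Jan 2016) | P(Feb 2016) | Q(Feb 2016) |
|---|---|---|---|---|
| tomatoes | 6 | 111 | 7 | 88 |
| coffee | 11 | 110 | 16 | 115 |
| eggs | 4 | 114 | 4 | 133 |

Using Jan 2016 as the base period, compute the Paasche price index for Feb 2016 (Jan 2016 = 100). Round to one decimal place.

128.5

Paasche price index uses current-period quantities as weights.
ΣP(Feb 2016)·Q(Feb 2016) = 7×88 + 16×115 + 4×133 = 616 + 1840 + 532 = 2988
ΣP(Jan 2016)·Q(Feb 2016) = 6×88 + 11×115 + 4×133 = 528 + 1265 + 532 = 2325
Index = 2988 / 2325 × 100 = 128.5161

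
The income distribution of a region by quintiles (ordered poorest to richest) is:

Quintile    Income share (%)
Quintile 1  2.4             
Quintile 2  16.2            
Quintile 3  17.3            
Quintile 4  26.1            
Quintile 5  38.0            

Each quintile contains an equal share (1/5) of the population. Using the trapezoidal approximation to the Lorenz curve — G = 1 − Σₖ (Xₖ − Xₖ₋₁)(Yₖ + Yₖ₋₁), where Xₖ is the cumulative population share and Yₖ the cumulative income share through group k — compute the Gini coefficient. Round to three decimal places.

Cumulative income shares Yₖ: 0.0240, 0.1860, 0.3590, 0.6200, 1.0000
Σ (Xₖ−Xₖ₋₁)(Yₖ+Yₖ₋₁) = (1/5)(0.0240+0.0000) + (1/5)(0.1860+0.0240) + (1/5)(0.3590+0.1860) + (1/5)(0.6200+0.3590) + (1/5)(1.0000+0.6200)
  = 0.0048 + 0.0420 + 0.1090 + 0.1958 + 0.3240 = 0.6756
G = 1 − 0.6756 = 0.3244

0.324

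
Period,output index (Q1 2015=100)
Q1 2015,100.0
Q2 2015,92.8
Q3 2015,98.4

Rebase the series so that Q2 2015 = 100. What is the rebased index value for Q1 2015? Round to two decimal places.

Rebased(Q1 2015) = 100.0 / 92.8 × 100 = 107.7586

107.76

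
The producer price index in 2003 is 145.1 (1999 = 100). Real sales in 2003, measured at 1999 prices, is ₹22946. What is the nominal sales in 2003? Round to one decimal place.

33294.6

Nominal = Real × (Index/100) = 22946 × (145.1/100)
        = 22946 × 1.451 = 33294.6460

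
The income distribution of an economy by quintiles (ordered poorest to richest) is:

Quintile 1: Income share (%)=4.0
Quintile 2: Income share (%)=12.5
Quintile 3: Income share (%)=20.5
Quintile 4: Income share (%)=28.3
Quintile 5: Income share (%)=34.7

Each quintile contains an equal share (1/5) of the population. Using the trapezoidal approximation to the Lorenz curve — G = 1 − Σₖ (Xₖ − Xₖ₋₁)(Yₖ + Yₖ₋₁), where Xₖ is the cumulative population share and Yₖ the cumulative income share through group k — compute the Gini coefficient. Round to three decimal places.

0.309

Cumulative income shares Yₖ: 0.0400, 0.1650, 0.3700, 0.6530, 1.0000
Σ (Xₖ−Xₖ₋₁)(Yₖ+Yₖ₋₁) = (1/5)(0.0400+0.0000) + (1/5)(0.1650+0.0400) + (1/5)(0.3700+0.1650) + (1/5)(0.6530+0.3700) + (1/5)(1.0000+0.6530)
  = 0.0080 + 0.0410 + 0.1070 + 0.2046 + 0.3306 = 0.6912
G = 1 − 0.6912 = 0.3088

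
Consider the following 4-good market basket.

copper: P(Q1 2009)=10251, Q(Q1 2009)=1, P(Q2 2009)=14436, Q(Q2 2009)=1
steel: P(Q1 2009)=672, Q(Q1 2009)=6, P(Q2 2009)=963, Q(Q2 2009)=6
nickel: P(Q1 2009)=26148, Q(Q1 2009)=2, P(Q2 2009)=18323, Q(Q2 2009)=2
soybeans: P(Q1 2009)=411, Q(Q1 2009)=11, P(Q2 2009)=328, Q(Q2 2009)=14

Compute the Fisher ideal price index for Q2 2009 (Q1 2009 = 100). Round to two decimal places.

85.00

Laspeyres component (base-period weights):
ΣP(Q2 2009)Q(Q1 2009) = 14436×1 + 963×6 + 18323×2 + 328×11 = 14436 + 5778 + 36646 + 3608 = 60468
ΣP(Q1 2009)Q(Q1 2009) = 10251×1 + 672×6 + 26148×2 + 411×11 = 10251 + 4032 + 52296 + 4521 = 71100
L = 60468 / 71100 × 100 = 85.0464
Paasche component (current-period weights):
ΣP(Q2 2009)Q(Q2 2009) = 14436×1 + 963×6 + 18323×2 + 328×14 = 14436 + 5778 + 36646 + 4592 = 61452
ΣP(Q1 2009)Q(Q2 2009) = 10251×1 + 672×6 + 26148×2 + 411×14 = 10251 + 4032 + 52296 + 5754 = 72333
P = 61452 / 72333 × 100 = 84.9571
Fisher = √(L × P) = √(85.0464 × 84.9571) = 85.0017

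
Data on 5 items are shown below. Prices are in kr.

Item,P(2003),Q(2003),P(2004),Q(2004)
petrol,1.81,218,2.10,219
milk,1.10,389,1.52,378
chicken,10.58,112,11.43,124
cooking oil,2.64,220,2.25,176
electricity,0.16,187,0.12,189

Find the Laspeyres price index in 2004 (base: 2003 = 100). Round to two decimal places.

108.73

Laspeyres price index uses base-period quantities as weights.
ΣP(2004)·Q(2003) = 2.10×218 + 1.52×389 + 11.43×112 + 2.25×220 + 0.12×187 = 457.8 + 591.28 + 1280.16 + 495 + 22.44 = 2846.68
ΣP(2003)·Q(2003) = 1.81×218 + 1.10×389 + 10.58×112 + 2.64×220 + 0.16×187 = 394.58 + 427.9 + 1184.96 + 580.8 + 29.92 = 2618.16
Index = 2846.68 / 2618.16 × 100 = 108.7283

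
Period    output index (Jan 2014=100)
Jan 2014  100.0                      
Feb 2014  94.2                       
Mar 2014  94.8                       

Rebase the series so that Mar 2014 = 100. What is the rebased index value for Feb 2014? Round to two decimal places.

Rebased(Feb 2014) = 94.2 / 94.8 × 100 = 99.3671

99.37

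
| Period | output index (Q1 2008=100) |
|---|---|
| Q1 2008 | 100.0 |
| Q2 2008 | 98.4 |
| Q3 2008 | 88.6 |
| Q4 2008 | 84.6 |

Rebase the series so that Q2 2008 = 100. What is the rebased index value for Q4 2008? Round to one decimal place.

Rebased(Q4 2008) = 84.6 / 98.4 × 100 = 85.9756

86.0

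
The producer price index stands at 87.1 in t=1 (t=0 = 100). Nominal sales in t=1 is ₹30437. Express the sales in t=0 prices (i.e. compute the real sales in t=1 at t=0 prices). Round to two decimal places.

34944.89

Real = Nominal ÷ (Index/100) = 30437 ÷ (87.1/100)
     = 30437 ÷ 0.871 = 34944.8909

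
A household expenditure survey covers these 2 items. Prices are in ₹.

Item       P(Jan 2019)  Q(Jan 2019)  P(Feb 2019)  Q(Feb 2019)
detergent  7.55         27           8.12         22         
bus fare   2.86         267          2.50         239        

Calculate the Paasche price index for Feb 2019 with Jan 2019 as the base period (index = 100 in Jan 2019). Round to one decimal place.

91.3

Paasche price index uses current-period quantities as weights.
ΣP(Feb 2019)·Q(Feb 2019) = 8.12×22 + 2.50×239 = 178.64 + 597.5 = 776.14
ΣP(Jan 2019)·Q(Feb 2019) = 7.55×22 + 2.86×239 = 166.1 + 683.54 = 849.64
Index = 776.14 / 849.64 × 100 = 91.3493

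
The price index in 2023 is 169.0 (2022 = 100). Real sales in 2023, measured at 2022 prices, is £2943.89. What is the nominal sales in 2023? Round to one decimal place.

4975.2

Nominal = Real × (Index/100) = 2943.89 × (169.0/100)
        = 2943.89 × 1.690 = 4975.1741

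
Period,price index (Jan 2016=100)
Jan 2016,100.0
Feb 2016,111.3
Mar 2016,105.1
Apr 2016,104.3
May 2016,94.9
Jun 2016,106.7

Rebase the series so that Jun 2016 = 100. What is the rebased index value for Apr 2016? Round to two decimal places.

Rebased(Apr 2016) = 104.3 / 106.7 × 100 = 97.7507

97.75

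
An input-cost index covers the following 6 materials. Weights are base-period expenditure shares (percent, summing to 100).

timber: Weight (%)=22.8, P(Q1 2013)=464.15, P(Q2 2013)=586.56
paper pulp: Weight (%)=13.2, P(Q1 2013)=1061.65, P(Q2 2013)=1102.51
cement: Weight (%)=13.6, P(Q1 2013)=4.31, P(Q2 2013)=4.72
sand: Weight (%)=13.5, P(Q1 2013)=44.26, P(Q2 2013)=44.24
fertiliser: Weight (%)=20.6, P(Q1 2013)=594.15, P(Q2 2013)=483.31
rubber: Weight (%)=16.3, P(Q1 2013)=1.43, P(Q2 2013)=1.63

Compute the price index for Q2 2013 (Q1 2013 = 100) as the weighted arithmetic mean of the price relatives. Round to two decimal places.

106.25

timber: 22.8 × (586.56/464.15) = 22.8 × 1.263729 = 28.8130
paper pulp: 13.2 × (1102.51/1061.65) = 13.2 × 1.038487 = 13.7080
cement: 13.6 × (4.72/4.31) = 13.6 × 1.095128 = 14.8937
sand: 13.5 × (44.24/44.26) = 13.5 × 0.999548 = 13.4939
fertiliser: 20.6 × (483.31/594.15) = 20.6 × 0.813448 = 16.7570
rubber: 16.3 × (1.63/1.43) = 16.3 × 1.139860 = 18.5797
Index = Σ wᵢ·(p₁ᵢ/p₀ᵢ) = 28.8130 + 13.7080 + 14.8937 + 13.4939 + 16.7570 + 18.5797 = 106.2454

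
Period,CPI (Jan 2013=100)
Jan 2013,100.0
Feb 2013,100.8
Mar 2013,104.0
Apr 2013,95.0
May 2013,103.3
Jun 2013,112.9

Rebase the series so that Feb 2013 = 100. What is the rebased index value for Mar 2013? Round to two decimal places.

103.17

Rebased(Mar 2013) = 104.0 / 100.8 × 100 = 103.1746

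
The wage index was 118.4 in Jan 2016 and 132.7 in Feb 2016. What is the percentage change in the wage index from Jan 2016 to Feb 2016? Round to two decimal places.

Change = (132.7 − 118.4) / 118.4 × 100
       = 14.3 / 118.4 × 100 = 12.0777%

12.08%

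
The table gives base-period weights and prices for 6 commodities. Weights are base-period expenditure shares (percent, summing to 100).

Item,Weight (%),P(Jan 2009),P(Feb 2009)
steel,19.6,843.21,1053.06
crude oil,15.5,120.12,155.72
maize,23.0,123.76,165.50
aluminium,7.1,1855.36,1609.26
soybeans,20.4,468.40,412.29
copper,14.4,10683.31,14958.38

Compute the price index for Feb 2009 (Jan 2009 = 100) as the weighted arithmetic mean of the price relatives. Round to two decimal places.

119.61

steel: 19.6 × (1053.06/843.21) = 19.6 × 1.248870 = 24.4779
crude oil: 15.5 × (155.72/120.12) = 15.5 × 1.296370 = 20.0937
maize: 23.0 × (165.50/123.76) = 23.0 × 1.337266 = 30.7571
aluminium: 7.1 × (1609.26/1855.36) = 7.1 × 0.867357 = 6.1582
soybeans: 20.4 × (412.29/468.40) = 20.4 × 0.880209 = 17.9563
copper: 14.4 × (14958.38/10683.31) = 14.4 × 1.400163 = 20.1624
Index = Σ wᵢ·(p₁ᵢ/p₀ᵢ) = 24.4779 + 20.0937 + 30.7571 + 6.1582 + 17.9563 + 20.1624 = 119.6056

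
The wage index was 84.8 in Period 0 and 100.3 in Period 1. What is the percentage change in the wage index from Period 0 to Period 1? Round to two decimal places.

18.28%

Change = (100.3 − 84.8) / 84.8 × 100
       = 15.5 / 84.8 × 100 = 18.2783%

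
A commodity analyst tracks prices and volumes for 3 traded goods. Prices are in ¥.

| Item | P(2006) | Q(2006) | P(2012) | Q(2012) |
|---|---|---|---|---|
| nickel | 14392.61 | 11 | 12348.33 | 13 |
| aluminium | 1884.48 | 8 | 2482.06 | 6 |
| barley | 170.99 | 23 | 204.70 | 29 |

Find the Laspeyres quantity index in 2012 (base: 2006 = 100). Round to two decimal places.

Laspeyres quantity index uses base-period prices as weights.
ΣP(2006)·Q(2012) = 14392.61×13 + 1884.48×6 + 170.99×29 = 187103.93 + 11306.88 + 4958.71 = 203369.52
ΣP(2006)·Q(2006) = 14392.61×11 + 1884.48×8 + 170.99×23 = 158318.71 + 15075.84 + 3932.77 = 177327.32
Index = 203369.52 / 177327.32 × 100 = 114.6859

114.69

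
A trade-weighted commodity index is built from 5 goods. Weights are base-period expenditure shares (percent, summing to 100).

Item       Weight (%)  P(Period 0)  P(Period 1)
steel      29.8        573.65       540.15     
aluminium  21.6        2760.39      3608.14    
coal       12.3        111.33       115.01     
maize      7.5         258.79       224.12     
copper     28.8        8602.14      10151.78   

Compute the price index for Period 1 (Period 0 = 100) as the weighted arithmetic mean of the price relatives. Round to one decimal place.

109.5

steel: 29.8 × (540.15/573.65) = 29.8 × 0.941602 = 28.0597
aluminium: 21.6 × (3608.14/2760.39) = 21.6 × 1.307112 = 28.2336
coal: 12.3 × (115.01/111.33) = 12.3 × 1.033055 = 12.7066
maize: 7.5 × (224.12/258.79) = 7.5 × 0.866030 = 6.4952
copper: 28.8 × (10151.78/8602.14) = 28.8 × 1.180146 = 33.9882
Index = Σ wᵢ·(p₁ᵢ/p₀ᵢ) = 28.0597 + 28.2336 + 12.7066 + 6.4952 + 33.9882 = 109.4834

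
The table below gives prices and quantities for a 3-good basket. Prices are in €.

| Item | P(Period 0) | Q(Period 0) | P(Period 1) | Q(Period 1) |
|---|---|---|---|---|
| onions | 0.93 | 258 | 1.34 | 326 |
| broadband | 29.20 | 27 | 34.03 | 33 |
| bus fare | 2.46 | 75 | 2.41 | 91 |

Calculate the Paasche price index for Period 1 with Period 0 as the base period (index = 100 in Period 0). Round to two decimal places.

119.35

Paasche price index uses current-period quantities as weights.
ΣP(Period 1)·Q(Period 1) = 1.34×326 + 34.03×33 + 2.41×91 = 436.84 + 1122.99 + 219.31 = 1779.14
ΣP(Period 0)·Q(Period 1) = 0.93×326 + 29.20×33 + 2.46×91 = 303.18 + 963.6 + 223.86 = 1490.64
Index = 1779.14 / 1490.64 × 100 = 119.3541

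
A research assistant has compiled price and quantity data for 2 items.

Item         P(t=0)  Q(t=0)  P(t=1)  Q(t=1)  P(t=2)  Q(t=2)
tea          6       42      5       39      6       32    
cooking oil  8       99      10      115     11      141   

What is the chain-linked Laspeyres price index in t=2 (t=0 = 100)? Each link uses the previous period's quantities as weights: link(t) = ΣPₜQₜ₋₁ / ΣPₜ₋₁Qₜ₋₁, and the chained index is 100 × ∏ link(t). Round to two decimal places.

128.10

Link t=0→t=1:
ΣP(t=1)Q(t=0) = 5×42 + 10×99 = 210 + 990 = 1200
ΣP(t=0)Q(t=0) = 6×42 + 8×99 = 252 + 792 = 1044
link = 1200/1044 = 1.149425
Link t=1→t=2:
ΣP(t=2)Q(t=1) = 6×39 + 11×115 = 234 + 1265 = 1499
ΣP(t=1)Q(t=1) = 5×39 + 10×115 = 195 + 1150 = 1345
link = 1499/1345 = 1.114498
Chained index = 100 × 1.149425 × 1.114498 = 128.1032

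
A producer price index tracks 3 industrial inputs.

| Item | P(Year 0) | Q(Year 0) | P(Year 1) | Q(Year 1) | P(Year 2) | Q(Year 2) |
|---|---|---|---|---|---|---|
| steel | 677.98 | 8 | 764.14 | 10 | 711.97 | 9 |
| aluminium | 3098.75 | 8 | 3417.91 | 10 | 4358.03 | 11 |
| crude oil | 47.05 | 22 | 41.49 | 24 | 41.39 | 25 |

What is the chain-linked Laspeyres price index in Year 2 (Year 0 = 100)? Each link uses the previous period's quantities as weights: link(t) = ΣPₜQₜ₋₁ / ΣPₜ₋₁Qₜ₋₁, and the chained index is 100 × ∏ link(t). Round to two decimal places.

Link Year 0→Year 1:
ΣP(Year 1)Q(Year 0) = 764.14×8 + 3417.91×8 + 41.49×22 = 6113.12 + 27343.28 + 912.78 = 34369.18
ΣP(Year 0)Q(Year 0) = 677.98×8 + 3098.75×8 + 47.05×22 = 5423.84 + 24790 + 1035.1 = 31248.94
link = 34369.18/31248.94 = 1.099851
Link Year 1→Year 2:
ΣP(Year 2)Q(Year 1) = 711.97×10 + 4358.03×10 + 41.39×24 = 7119.7 + 43580.3 + 993.36 = 51693.36
ΣP(Year 1)Q(Year 1) = 764.14×10 + 3417.91×10 + 41.49×24 = 7641.4 + 34179.1 + 995.76 = 42816.26
link = 51693.36/42816.26 = 1.207330
Chained index = 100 × 1.099851 × 1.207330 = 132.7883

132.79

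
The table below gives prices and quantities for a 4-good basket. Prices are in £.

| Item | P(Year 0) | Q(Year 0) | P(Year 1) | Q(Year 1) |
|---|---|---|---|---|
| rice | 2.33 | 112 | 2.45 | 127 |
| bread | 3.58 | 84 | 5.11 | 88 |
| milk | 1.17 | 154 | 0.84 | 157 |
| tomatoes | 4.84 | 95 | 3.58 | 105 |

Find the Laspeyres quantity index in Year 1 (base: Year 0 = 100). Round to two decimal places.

108.42

Laspeyres quantity index uses base-period prices as weights.
ΣP(Year 0)·Q(Year 1) = 2.33×127 + 3.58×88 + 1.17×157 + 4.84×105 = 295.91 + 315.04 + 183.69 + 508.2 = 1302.84
ΣP(Year 0)·Q(Year 0) = 2.33×112 + 3.58×84 + 1.17×154 + 4.84×95 = 260.96 + 300.72 + 180.18 + 459.8 = 1201.66
Index = 1302.84 / 1201.66 × 100 = 108.4200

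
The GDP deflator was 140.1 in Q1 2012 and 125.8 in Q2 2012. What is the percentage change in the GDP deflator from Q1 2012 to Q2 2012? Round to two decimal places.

Change = (125.8 − 140.1) / 140.1 × 100
       = -14.3 / 140.1 × 100 = -10.2070%

-10.21%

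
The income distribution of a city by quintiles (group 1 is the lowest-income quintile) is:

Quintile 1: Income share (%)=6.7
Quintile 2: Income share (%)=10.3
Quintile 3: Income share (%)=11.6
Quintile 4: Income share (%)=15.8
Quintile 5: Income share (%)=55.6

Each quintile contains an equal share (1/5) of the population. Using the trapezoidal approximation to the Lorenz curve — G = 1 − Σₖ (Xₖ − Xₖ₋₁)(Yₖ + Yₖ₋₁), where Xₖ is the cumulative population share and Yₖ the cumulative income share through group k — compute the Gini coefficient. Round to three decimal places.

Cumulative income shares Yₖ: 0.0670, 0.1700, 0.2860, 0.4440, 1.0000
Σ (Xₖ−Xₖ₋₁)(Yₖ+Yₖ₋₁) = (1/5)(0.0670+0.0000) + (1/5)(0.1700+0.0670) + (1/5)(0.2860+0.1700) + (1/5)(0.4440+0.2860) + (1/5)(1.0000+0.4440)
  = 0.0134 + 0.0474 + 0.0912 + 0.1460 + 0.2888 = 0.5868
G = 1 − 0.5868 = 0.4132

0.413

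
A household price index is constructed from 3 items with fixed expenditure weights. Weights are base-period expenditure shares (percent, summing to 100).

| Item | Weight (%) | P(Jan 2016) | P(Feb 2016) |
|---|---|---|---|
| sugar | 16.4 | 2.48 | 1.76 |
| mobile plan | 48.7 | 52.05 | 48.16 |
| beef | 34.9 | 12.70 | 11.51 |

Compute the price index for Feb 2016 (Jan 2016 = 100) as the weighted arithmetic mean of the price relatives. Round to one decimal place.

88.3

sugar: 16.4 × (1.76/2.48) = 16.4 × 0.709677 = 11.6387
mobile plan: 48.7 × (48.16/52.05) = 48.7 × 0.925264 = 45.0604
beef: 34.9 × (11.51/12.70) = 34.9 × 0.906299 = 31.6298
Index = Σ wᵢ·(p₁ᵢ/p₀ᵢ) = 11.6387 + 45.0604 + 31.6298 = 88.3289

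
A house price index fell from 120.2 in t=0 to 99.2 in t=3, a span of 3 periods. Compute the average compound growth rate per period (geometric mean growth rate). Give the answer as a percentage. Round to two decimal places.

-6.20%

Growth factor = (99.2/120.2)^(1/3) = (0.825291)^(1/3) = 0.937999
Growth rate = 0.937999 − 1 = -0.062001 = -6.2001%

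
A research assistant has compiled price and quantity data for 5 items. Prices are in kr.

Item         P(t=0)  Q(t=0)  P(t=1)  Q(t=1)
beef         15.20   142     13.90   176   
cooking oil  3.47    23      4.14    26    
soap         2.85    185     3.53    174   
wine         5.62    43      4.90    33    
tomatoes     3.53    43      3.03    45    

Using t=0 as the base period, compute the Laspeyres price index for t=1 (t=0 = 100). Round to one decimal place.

Laspeyres price index uses base-period quantities as weights.
ΣP(t=1)·Q(t=0) = 13.90×142 + 4.14×23 + 3.53×185 + 4.90×43 + 3.03×43 = 1973.8 + 95.22 + 653.05 + 210.7 + 130.29 = 3063.06
ΣP(t=0)·Q(t=0) = 15.20×142 + 3.47×23 + 2.85×185 + 5.62×43 + 3.53×43 = 2158.4 + 79.81 + 527.25 + 241.66 + 151.79 = 3158.91
Index = 3063.06 / 3158.91 × 100 = 96.9657

97.0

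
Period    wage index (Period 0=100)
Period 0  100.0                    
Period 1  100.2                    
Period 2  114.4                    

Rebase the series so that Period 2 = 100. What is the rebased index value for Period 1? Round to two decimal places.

Rebased(Period 1) = 100.2 / 114.4 × 100 = 87.5874

87.59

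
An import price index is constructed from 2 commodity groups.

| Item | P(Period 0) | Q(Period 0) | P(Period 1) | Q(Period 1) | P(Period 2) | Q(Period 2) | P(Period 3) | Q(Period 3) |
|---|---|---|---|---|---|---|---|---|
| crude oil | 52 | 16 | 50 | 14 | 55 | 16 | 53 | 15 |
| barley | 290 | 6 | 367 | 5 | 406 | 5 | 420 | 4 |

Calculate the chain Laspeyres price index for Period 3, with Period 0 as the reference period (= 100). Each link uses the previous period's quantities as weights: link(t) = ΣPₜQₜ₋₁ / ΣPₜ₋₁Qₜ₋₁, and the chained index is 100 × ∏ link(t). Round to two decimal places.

Link Period 0→Period 1:
ΣP(Period 1)Q(Period 0) = 50×16 + 367×6 = 800 + 2202 = 3002
ΣP(Period 0)Q(Period 0) = 52×16 + 290×6 = 832 + 1740 = 2572
link = 3002/2572 = 1.167185
Link Period 1→Period 2:
ΣP(Period 2)Q(Period 1) = 55×14 + 406×5 = 770 + 2030 = 2800
ΣP(Period 1)Q(Period 1) = 50×14 + 367×5 = 700 + 1835 = 2535
link = 2800/2535 = 1.104536
Link Period 2→Period 3:
ΣP(Period 3)Q(Period 2) = 53×16 + 420×5 = 848 + 2100 = 2948
ΣP(Period 2)Q(Period 2) = 55×16 + 406×5 = 880 + 2030 = 2910
link = 2948/2910 = 1.013058
Chained index = 100 × 1.167185 × 1.104536 × 1.013058 = 130.6033

130.60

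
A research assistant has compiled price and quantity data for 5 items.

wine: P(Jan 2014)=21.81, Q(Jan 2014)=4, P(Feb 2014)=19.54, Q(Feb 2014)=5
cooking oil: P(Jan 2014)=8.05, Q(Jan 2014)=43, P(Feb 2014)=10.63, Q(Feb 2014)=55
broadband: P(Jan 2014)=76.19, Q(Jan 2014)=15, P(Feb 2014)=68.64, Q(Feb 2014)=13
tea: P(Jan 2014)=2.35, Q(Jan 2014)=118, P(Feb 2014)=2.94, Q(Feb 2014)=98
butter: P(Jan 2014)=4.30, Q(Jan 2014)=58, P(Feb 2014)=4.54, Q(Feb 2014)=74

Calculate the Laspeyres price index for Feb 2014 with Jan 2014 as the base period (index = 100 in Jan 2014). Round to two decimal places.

103.43

Laspeyres price index uses base-period quantities as weights.
ΣP(Feb 2014)·Q(Jan 2014) = 19.54×4 + 10.63×43 + 68.64×15 + 2.94×118 + 4.54×58 = 78.16 + 457.09 + 1029.6 + 346.92 + 263.32 = 2175.09
ΣP(Jan 2014)·Q(Jan 2014) = 21.81×4 + 8.05×43 + 76.19×15 + 2.35×118 + 4.30×58 = 87.24 + 346.15 + 1142.85 + 277.3 + 249.4 = 2102.94
Index = 2175.09 / 2102.94 × 100 = 103.4309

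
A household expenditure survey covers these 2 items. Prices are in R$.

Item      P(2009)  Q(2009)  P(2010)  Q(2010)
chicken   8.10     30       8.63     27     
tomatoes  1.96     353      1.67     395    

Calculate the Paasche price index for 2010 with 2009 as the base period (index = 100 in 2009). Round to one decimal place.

89.9

Paasche price index uses current-period quantities as weights.
ΣP(2010)·Q(2010) = 8.63×27 + 1.67×395 = 233.01 + 659.65 = 892.66
ΣP(2009)·Q(2010) = 8.10×27 + 1.96×395 = 218.7 + 774.2 = 992.9
Index = 892.66 / 992.9 × 100 = 89.9043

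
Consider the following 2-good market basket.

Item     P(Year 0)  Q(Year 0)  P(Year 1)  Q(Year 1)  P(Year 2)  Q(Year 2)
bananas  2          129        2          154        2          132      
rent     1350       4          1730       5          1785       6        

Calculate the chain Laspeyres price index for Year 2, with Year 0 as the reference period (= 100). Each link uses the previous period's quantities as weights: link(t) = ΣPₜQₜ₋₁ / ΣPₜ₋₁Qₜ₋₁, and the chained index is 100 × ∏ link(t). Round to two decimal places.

130.76

Link Year 0→Year 1:
ΣP(Year 1)Q(Year 0) = 2×129 + 1730×4 = 258 + 6920 = 7178
ΣP(Year 0)Q(Year 0) = 2×129 + 1350×4 = 258 + 5400 = 5658
link = 7178/5658 = 1.268646
Link Year 1→Year 2:
ΣP(Year 2)Q(Year 1) = 2×154 + 1785×5 = 308 + 8925 = 9233
ΣP(Year 1)Q(Year 1) = 2×154 + 1730×5 = 308 + 8650 = 8958
link = 9233/8958 = 1.030699
Chained index = 100 × 1.268646 × 1.030699 = 130.7592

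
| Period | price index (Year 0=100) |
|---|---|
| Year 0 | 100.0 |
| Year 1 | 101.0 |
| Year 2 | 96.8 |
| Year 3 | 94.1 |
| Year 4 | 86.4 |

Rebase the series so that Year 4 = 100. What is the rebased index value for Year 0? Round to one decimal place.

115.7

Rebased(Year 0) = 100.0 / 86.4 × 100 = 115.7407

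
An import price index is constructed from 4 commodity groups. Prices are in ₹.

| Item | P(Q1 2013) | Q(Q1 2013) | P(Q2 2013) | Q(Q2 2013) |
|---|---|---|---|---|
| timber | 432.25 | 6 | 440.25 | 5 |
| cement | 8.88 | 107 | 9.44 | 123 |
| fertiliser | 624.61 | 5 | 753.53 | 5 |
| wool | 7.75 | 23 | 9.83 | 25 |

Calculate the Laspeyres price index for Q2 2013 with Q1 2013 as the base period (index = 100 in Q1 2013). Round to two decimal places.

111.69

Laspeyres price index uses base-period quantities as weights.
ΣP(Q2 2013)·Q(Q1 2013) = 440.25×6 + 9.44×107 + 753.53×5 + 9.83×23 = 2641.5 + 1010.08 + 3767.65 + 226.09 = 7645.32
ΣP(Q1 2013)·Q(Q1 2013) = 432.25×6 + 8.88×107 + 624.61×5 + 7.75×23 = 2593.5 + 950.16 + 3123.05 + 178.25 = 6844.96
Index = 7645.32 / 6844.96 × 100 = 111.6927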